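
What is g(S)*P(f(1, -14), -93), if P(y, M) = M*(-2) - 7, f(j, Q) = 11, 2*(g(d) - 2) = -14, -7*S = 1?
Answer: -895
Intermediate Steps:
S = -⅐ (S = -⅐*1 = -⅐ ≈ -0.14286)
g(d) = -5 (g(d) = 2 + (½)*(-14) = 2 - 7 = -5)
P(y, M) = -7 - 2*M (P(y, M) = -2*M - 7 = -7 - 2*M)
g(S)*P(f(1, -14), -93) = -5*(-7 - 2*(-93)) = -5*(-7 + 186) = -5*179 = -895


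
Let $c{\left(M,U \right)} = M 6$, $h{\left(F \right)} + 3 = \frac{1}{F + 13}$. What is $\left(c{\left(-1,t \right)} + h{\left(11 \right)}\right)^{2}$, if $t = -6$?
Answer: $\frac{46225}{576} \approx 80.252$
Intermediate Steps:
$h{\left(F \right)} = -3 + \frac{1}{13 + F}$ ($h{\left(F \right)} = -3 + \frac{1}{F + 13} = -3 + \frac{1}{13 + F}$)
$c{\left(M,U \right)} = 6 M$
$\left(c{\left(-1,t \right)} + h{\left(11 \right)}\right)^{2} = \left(6 \left(-1\right) + \frac{-38 - 33}{13 + 11}\right)^{2} = \left(-6 + \frac{-38 - 33}{24}\right)^{2} = \left(-6 + \frac{1}{24} \left(-71\right)\right)^{2} = \left(-6 - \frac{71}{24}\right)^{2} = \left(- \frac{215}{24}\right)^{2} = \frac{46225}{576}$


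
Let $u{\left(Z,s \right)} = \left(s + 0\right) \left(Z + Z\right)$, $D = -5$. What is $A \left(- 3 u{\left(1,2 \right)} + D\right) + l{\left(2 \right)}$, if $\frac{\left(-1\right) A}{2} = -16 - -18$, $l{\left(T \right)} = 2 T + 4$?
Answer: $76$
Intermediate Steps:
$u{\left(Z,s \right)} = 2 Z s$ ($u{\left(Z,s \right)} = s 2 Z = 2 Z s$)
$l{\left(T \right)} = 4 + 2 T$
$A = -4$ ($A = - 2 \left(-16 - -18\right) = - 2 \left(-16 + 18\right) = \left(-2\right) 2 = -4$)
$A \left(- 3 u{\left(1,2 \right)} + D\right) + l{\left(2 \right)} = - 4 \left(- 3 \cdot 2 \cdot 1 \cdot 2 - 5\right) + \left(4 + 2 \cdot 2\right) = - 4 \left(\left(-3\right) 4 - 5\right) + \left(4 + 4\right) = - 4 \left(-12 - 5\right) + 8 = \left(-4\right) \left(-17\right) + 8 = 68 + 8 = 76$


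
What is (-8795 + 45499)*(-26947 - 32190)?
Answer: -2170564448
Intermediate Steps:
(-8795 + 45499)*(-26947 - 32190) = 36704*(-59137) = -2170564448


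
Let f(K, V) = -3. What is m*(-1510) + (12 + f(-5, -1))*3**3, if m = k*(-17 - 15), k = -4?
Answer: -193037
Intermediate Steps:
m = 128 (m = -4*(-17 - 15) = -4*(-32) = 128)
m*(-1510) + (12 + f(-5, -1))*3**3 = 128*(-1510) + (12 - 3)*3**3 = -193280 + 9*27 = -193280 + 243 = -193037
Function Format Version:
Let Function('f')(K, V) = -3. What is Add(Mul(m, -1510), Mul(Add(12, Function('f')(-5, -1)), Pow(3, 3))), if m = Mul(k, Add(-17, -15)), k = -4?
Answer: -193037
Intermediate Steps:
m = 128 (m = Mul(-4, Add(-17, -15)) = Mul(-4, -32) = 128)
Add(Mul(m, -1510), Mul(Add(12, Function('f')(-5, -1)), Pow(3, 3))) = Add(Mul(128, -1510), Mul(Add(12, -3), Pow(3, 3))) = Add(-193280, Mul(9, 27)) = Add(-193280, 243) = -193037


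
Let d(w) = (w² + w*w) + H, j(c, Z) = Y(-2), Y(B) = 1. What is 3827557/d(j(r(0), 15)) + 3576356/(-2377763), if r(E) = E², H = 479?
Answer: 9099303187755/1143704003 ≈ 7956.0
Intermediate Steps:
j(c, Z) = 1
d(w) = 479 + 2*w² (d(w) = (w² + w*w) + 479 = (w² + w²) + 479 = 2*w² + 479 = 479 + 2*w²)
3827557/d(j(r(0), 15)) + 3576356/(-2377763) = 3827557/(479 + 2*1²) + 3576356/(-2377763) = 3827557/(479 + 2*1) + 3576356*(-1/2377763) = 3827557/(479 + 2) - 3576356/2377763 = 3827557/481 - 3576356/2377763 = 9099303187755/1143704003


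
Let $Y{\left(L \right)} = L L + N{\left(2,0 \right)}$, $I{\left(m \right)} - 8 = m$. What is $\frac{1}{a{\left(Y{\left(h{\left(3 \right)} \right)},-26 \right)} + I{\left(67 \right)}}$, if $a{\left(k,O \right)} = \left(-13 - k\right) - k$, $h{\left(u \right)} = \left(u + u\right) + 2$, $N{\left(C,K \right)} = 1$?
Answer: $- \frac{1}{68} \approx -0.014706$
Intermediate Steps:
$I{\left(m \right)} = 8 + m$
$h{\left(u \right)} = 2 + 2 u$ ($h{\left(u \right)} = 2 u + 2 = 2 + 2 u$)
$Y{\left(L \right)} = 1 + L^{2}$ ($Y{\left(L \right)} = L L + 1 = L^{2} + 1 = 1 + L^{2}$)
$a{\left(k,O \right)} = -13 - 2 k$
$\frac{1}{a{\left(Y{\left(h{\left(3 \right)} \right)},-26 \right)} + I{\left(67 \right)}} = \frac{1}{\left(-13 - 2 \left(1 + \left(2 + 2 \cdot 3\right)^{2}\right)\right) + \left(8 + 67\right)} = \frac{1}{\left(-13 - 2 \left(1 + \left(2 + 6\right)^{2}\right)\right) + 75} = \frac{1}{\left(-13 - 2 \left(1 + 8^{2}\right)\right) + 75} = \frac{1}{\left(-13 - 2 \left(1 + 64\right)\right) + 75} = \frac{1}{\left(-13 - 130\right) + 75} = \frac{1}{-143 + 75} = \frac{1}{-68} = - \frac{1}{68}$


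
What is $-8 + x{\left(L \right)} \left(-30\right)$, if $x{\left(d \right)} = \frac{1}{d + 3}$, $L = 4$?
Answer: $- \frac{86}{7} \approx -12.286$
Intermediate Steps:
$x{\left(d \right)} = \frac{1}{3 + d}$
$-8 + x{\left(L \right)} \left(-30\right) = -8 + \frac{1}{3 + 4} \left(-30\right) = -8 + \frac{1}{7} \left(-30\right) = -8 - \frac{30}{7} = - \frac{86}{7}$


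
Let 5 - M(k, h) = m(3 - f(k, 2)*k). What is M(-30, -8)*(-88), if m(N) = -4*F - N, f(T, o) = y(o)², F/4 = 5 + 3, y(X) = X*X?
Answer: -54208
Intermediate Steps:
y(X) = X²
F = 32 (F = 4*(5 + 3) = 4*8 = 32)
f(T, o) = o⁴ (f(T, o) = (o²)² = o⁴)
m(N) = -128 - N (m(N) = -4*32 - N = -128 - N)
M(k, h) = 136 - 16*k (M(k, h) = 5 - (-128 - (3 - 2⁴*k)) = 5 - (-128 - (3 - 16*k)) = 5 - (-128 + (-3 + 16*k)) = 5 - (-131 + 16*k) = 5 + (131 - 16*k) = 136 - 16*k)
M(-30, -8)*(-88) = (136 - 16*(-30))*(-88) = (136 + 480)*(-88) = 616*(-88) = -54208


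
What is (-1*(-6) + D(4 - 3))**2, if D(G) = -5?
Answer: 1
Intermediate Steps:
(-1*(-6) + D(4 - 3))**2 = (-1*(-6) - 5)**2 = (6 - 5)**2 = 1**2 = 1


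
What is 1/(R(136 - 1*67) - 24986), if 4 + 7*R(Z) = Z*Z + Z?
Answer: -7/170076 ≈ -4.1158e-5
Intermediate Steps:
R(Z) = -4/7 + Z/7 + Z**2/7 (R(Z) = -4/7 + (Z*Z + Z)/7 = -4/7 + (Z**2 + Z)/7 = -4/7 + (Z + Z**2)/7 = -4/7 + (Z/7 + Z**2/7) = -4/7 + Z/7 + Z**2/7)
1/(R(136 - 1*67) - 24986) = 1/((-4/7 + (136 - 1*67)/7 + (136 - 1*67)**2/7) - 24986) = 1/((-4/7 + (136 - 67)/7 + (136 - 67)**2/7) - 24986) = 1/((-4/7 + (1/7)*69 + (1/7)*69**2) - 24986) = 1/((-4/7 + 69/7 + (1/7)*4761) - 24986) = 1/((-4/7 + 69/7 + 4761/7) - 24986) = 1/(4826/7 - 24986) = 1/(-170076/7) = -7/170076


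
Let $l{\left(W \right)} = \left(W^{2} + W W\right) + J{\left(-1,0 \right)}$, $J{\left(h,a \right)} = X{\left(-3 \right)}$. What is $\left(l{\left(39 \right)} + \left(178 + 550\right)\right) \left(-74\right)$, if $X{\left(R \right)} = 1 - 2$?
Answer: $-278906$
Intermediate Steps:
$X{\left(R \right)} = -1$ ($X{\left(R \right)} = 1 - 2 = -1$)
$J{\left(h,a \right)} = -1$
$l{\left(W \right)} = -1 + 2 W^{2}$ ($l{\left(W \right)} = \left(W^{2} + W W\right) - 1 = \left(W^{2} + W^{2}\right) - 1 = 2 W^{2} - 1 = -1 + 2 W^{2}$)
$\left(l{\left(39 \right)} + \left(178 + 550\right)\right) \left(-74\right) = \left(\left(-1 + 2 \cdot 39^{2}\right) + \left(178 + 550\right)\right) \left(-74\right) = \left(\left(-1 + 2 \cdot 1521\right) + 728\right) \left(-74\right) = \left(\left(-1 + 3042\right) + 728\right) \left(-74\right) = \left(3041 + 728\right) \left(-74\right) = 3769 \left(-74\right) = -278906$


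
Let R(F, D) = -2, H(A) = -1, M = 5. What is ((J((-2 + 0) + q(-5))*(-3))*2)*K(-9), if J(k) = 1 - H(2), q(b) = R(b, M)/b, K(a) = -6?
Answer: 72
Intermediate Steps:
q(b) = -2/b
J(k) = 2 (J(k) = 1 - 1*(-1) = 1 + 1 = 2)
((J((-2 + 0) + q(-5))*(-3))*2)*K(-9) = ((2*(-3))*2)*(-6) = -6*2*(-6) = -12*(-6) = 72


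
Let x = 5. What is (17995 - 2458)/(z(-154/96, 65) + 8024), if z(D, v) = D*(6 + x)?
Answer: 745776/384305 ≈ 1.9406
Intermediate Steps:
z(D, v) = 11*D (z(D, v) = D*(6 + 5) = D*11 = 11*D)
(17995 - 2458)/(z(-154/96, 65) + 8024) = (17995 - 2458)/(11*(-154/96) + 8024) = 15537/(11*(-154*1/96) + 8024) = 15537/(11*(-77/48) + 8024) = 15537/(-847/48 + 8024) = 15537/(384305/48) = 15537*(48/384305) = 745776/384305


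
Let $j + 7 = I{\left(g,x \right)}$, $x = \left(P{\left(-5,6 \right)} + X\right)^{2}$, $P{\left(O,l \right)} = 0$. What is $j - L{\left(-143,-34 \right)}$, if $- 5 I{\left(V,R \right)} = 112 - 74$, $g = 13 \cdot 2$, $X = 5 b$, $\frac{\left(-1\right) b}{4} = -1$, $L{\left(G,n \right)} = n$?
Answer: $\frac{97}{5} \approx 19.4$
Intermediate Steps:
$b = 4$ ($b = \left(-4\right) \left(-1\right) = 4$)
$X = 20$ ($X = 5 \cdot 4 = 20$)
$g = 26$
$x = 400$ ($x = \left(0 + 20\right)^{2} = 20^{2} = 400$)
$I{\left(V,R \right)} = - \frac{38}{5}$ ($I{\left(V,R \right)} = - \frac{112 - 74}{5} = \left(- \frac{1}{5}\right) 38 = - \frac{38}{5}$)
$j = - \frac{73}{5}$ ($j = -7 - \frac{38}{5} = - \frac{73}{5} \approx -14.6$)
$j - L{\left(-143,-34 \right)} = - \frac{73}{5} - -34 = - \frac{73}{5} + 34 = \frac{97}{5}$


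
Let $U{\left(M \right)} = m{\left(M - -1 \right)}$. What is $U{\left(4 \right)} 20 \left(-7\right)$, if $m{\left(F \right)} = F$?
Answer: $-700$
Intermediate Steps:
$U{\left(M \right)} = 1 + M$ ($U{\left(M \right)} = M - -1 = M + 1 = 1 + M$)
$U{\left(4 \right)} 20 \left(-7\right) = \left(1 + 4\right) 20 \left(-7\right) = 5 \cdot 20 \left(-7\right) = 100 \left(-7\right) = -700$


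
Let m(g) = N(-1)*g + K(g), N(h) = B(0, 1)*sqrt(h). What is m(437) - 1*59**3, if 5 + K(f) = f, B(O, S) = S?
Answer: -204947 + 437*I ≈ -2.0495e+5 + 437.0*I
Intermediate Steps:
K(f) = -5 + f
N(h) = sqrt(h) (N(h) = 1*sqrt(h) = sqrt(h))
m(g) = -5 + g + I*g (m(g) = sqrt(-1)*g + (-5 + g) = I*g + (-5 + g) = -5 + g + I*g)
m(437) - 1*59**3 = (-5 + 437 + I*437) - 1*59**3 = (-5 + 437 + 437*I) - 1*205379 = (432 + 437*I) - 205379 = -204947 + 437*I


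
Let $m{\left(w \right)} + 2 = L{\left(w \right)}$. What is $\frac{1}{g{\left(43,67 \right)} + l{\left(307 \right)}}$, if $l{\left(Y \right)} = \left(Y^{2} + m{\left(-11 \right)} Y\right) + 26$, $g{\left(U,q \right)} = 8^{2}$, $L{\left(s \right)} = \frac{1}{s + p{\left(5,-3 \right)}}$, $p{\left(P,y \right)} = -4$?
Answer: $\frac{15}{1405568} \approx 1.0672 \cdot 10^{-5}$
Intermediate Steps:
$L{\left(s \right)} = \frac{1}{-4 + s}$ ($L{\left(s \right)} = \frac{1}{s - 4} = \frac{1}{-4 + s}$)
$g{\left(U,q \right)} = 64$
$m{\left(w \right)} = -2 + \frac{1}{-4 + w}$
$l{\left(Y \right)} = 26 + Y^{2} - \frac{31 Y}{15}$ ($l{\left(Y \right)} = \left(Y^{2} + \frac{9 - -22}{-4 - 11} Y\right) + 26 = \left(Y^{2} + \frac{9 + 22}{-15} Y\right) + 26 = \left(Y^{2} + \left(- \frac{1}{15}\right) 31 Y\right) + 26 = \left(Y^{2} - \frac{31 Y}{15}\right) + 26 = 26 + Y^{2} - \frac{31 Y}{15}$)
$\frac{1}{g{\left(43,67 \right)} + l{\left(307 \right)}} = \frac{1}{64 + \left(26 + 307^{2} - \frac{9517}{15}\right)} = \frac{1}{64 + \left(26 + 94249 - \frac{9517}{15}\right)} = \frac{1}{64 + \frac{1404608}{15}} = \frac{1}{\frac{1405568}{15}} = \frac{15}{1405568}$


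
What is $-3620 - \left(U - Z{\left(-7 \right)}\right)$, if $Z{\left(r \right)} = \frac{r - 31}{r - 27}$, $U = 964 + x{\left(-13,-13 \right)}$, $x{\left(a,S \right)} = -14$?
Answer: $- \frac{77671}{17} \approx -4568.9$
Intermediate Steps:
$U = 950$ ($U = 964 - 14 = 950$)
$Z{\left(r \right)} = \frac{-31 + r}{-27 + r}$
$-3620 - \left(U - Z{\left(-7 \right)}\right) = -3620 - \left(950 - \frac{-31 - 7}{-27 - 7}\right) = -3620 - \left(950 - \frac{1}{-34} \left(-38\right)\right) = -3620 - \left(950 - \left(- \frac{1}{34}\right) \left(-38\right)\right) = -3620 - \left(950 - \frac{19}{17}\right) = -3620 - \frac{16131}{17} = - \frac{77671}{17}$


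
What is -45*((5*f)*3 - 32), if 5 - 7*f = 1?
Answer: 7380/7 ≈ 1054.3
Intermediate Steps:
f = 4/7 (f = 5/7 - ⅐*1 = 5/7 - ⅐ = 4/7 ≈ 0.57143)
-45*((5*f)*3 - 32) = -45*((5*(4/7))*3 - 32) = -45*((20/7)*3 - 32) = -45*(60/7 - 32) = -45*(-164/7) = 7380/7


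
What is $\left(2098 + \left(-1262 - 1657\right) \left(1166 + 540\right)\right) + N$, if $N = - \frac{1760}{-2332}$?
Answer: $- \frac{263818908}{53} \approx -4.9777 \cdot 10^{6}$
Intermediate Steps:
$N = \frac{40}{53}$ ($N = \left(-1760\right) \left(- \frac{1}{2332}\right) = \frac{40}{53} \approx 0.75472$)
$\left(2098 + \left(-1262 - 1657\right) \left(1166 + 540\right)\right) + N = \left(2098 + \left(-1262 - 1657\right) \left(1166 + 540\right)\right) + \frac{40}{53} = \left(2098 - 4979814\right) + \frac{40}{53} = -4977716 + \frac{40}{53} = - \frac{263818908}{53}$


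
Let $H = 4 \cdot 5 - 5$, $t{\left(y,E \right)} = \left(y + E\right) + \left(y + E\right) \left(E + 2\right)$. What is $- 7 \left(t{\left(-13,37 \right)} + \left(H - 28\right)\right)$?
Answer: $-6629$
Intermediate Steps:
$t{\left(y,E \right)} = E + y + \left(2 + E\right) \left(E + y\right)$ ($t{\left(y,E \right)} = \left(E + y\right) + \left(E + y\right) \left(2 + E\right) = \left(E + y\right) + \left(2 + E\right) \left(E + y\right) = E + y + \left(2 + E\right) \left(E + y\right)$)
$H = 15$ ($H = 20 - 5 = 15$)
$- 7 \left(t{\left(-13,37 \right)} + \left(H - 28\right)\right) = - 7 \left(\left(37^{2} + 3 \cdot 37 + 3 \left(-13\right) + 37 \left(-13\right)\right) + \left(15 - 28\right)\right) = - 7 \left(\left(1369 + 111 - 39 - 481\right) + \left(15 - 28\right)\right) = - 7 \left(960 - 13\right) = \left(-7\right) 947 = -6629$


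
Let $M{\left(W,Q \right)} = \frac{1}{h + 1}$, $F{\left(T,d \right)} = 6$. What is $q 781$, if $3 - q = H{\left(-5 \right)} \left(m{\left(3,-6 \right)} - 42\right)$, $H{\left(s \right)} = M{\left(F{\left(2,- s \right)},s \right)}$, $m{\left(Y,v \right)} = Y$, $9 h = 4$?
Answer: $23430$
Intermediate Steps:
$h = \frac{4}{9}$ ($h = \frac{1}{9} \cdot 4 = \frac{4}{9} \approx 0.44444$)
$M{\left(W,Q \right)} = \frac{9}{13}$ ($M{\left(W,Q \right)} = \frac{1}{\frac{4}{9} + 1} = \frac{1}{\frac{13}{9}} = \frac{9}{13}$)
$H{\left(s \right)} = \frac{9}{13}$
$q = 30$ ($q = 3 - \frac{9 \left(3 - 42\right)}{13} = 3 - \frac{9}{13} \left(-39\right) = 3 - -27 = 3 + 27 = 30$)
$q 781 = 30 \cdot 781 = 23430$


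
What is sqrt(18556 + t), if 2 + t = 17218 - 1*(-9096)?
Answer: 2*sqrt(11217) ≈ 211.82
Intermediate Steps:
t = 26312 (t = -2 + (17218 - 1*(-9096)) = -2 + (17218 + 9096) = -2 + 26314 = 26312)
sqrt(18556 + t) = sqrt(18556 + 26312) = sqrt(44868) = 2*sqrt(11217)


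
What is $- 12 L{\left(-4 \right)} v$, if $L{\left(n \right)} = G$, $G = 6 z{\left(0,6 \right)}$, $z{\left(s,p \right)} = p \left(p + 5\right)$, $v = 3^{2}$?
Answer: $-42768$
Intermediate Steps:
$v = 9$
$z{\left(s,p \right)} = p \left(5 + p\right)$
$G = 396$ ($G = 6 \cdot 6 \left(5 + 6\right) = 6 \cdot 6 \cdot 11 = 6 \cdot 66 = 396$)
$L{\left(n \right)} = 396$
$- 12 L{\left(-4 \right)} v = \left(-12\right) 396 \cdot 9 = \left(-4752\right) 9 = -42768$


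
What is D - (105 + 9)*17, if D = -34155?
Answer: -36093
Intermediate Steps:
D - (105 + 9)*17 = -34155 - (105 + 9)*17 = -34155 - 114*17 = -34155 - 1*1938 = -34155 - 1938 = -36093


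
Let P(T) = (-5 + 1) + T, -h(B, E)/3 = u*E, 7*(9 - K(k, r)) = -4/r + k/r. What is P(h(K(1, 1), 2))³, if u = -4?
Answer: 8000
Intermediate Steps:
K(k, r) = 9 + 4/(7*r) - k/(7*r) (K(k, r) = 9 - (-4/r + k/r)/7 = 9 + (4/(7*r) - k/(7*r)) = 9 + 4/(7*r) - k/(7*r))
h(B, E) = 12*E (h(B, E) = -(-12)*E = 12*E)
P(T) = -4 + T
P(h(K(1, 1), 2))³ = (-4 + 12*2)³ = (-4 + 24)³ = 20³ = 8000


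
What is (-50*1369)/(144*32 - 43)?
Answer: -13690/913 ≈ -14.995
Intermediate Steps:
(-50*1369)/(144*32 - 43) = -68450/(4608 - 43) = -68450/4565 = -68450*1/4565 = -13690/913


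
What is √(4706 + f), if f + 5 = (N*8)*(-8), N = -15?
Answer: 3*√629 ≈ 75.240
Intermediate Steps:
f = 955 (f = -5 - 15*8*(-8) = -5 - 120*(-8) = -5 + 960 = 955)
√(4706 + f) = √(4706 + 955) = √5661 = 3*√629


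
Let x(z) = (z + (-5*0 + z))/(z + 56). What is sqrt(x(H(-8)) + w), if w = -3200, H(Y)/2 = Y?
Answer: 2*I*sqrt(20005)/5 ≈ 56.576*I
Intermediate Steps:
H(Y) = 2*Y
x(z) = 2*z/(56 + z) (x(z) = (z + (0 + z))/(56 + z) = (z + z)/(56 + z) = (2*z)/(56 + z) = 2*z/(56 + z))
sqrt(x(H(-8)) + w) = sqrt(2*(2*(-8))/(56 + 2*(-8)) - 3200) = sqrt(2*(-16)/(56 - 16) - 3200) = sqrt(2*(-16)/40 - 3200) = sqrt(2*(-16)*(1/40) - 3200) = sqrt(-4/5 - 3200) = sqrt(-16004/5) = 2*I*sqrt(20005)/5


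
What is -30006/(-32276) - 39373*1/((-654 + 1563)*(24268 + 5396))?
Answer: 201957066127/217577163744 ≈ 0.92821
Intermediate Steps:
-30006/(-32276) - 39373*1/((-654 + 1563)*(24268 + 5396)) = -30006*(-1/32276) - 39373/(909*29664) = 15003/16138 - 39373/26964576 = 201957066127/217577163744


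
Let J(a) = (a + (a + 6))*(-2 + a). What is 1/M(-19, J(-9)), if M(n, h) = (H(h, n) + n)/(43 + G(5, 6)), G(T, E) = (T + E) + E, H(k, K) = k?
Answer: 60/113 ≈ 0.53097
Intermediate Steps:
J(a) = (-2 + a)*(6 + 2*a) (J(a) = (a + (6 + a))*(-2 + a) = (6 + 2*a)*(-2 + a) = (-2 + a)*(6 + 2*a))
G(T, E) = T + 2*E (G(T, E) = (E + T) + E = T + 2*E)
M(n, h) = h/60 + n/60 (M(n, h) = (h + n)/(43 + (5 + 2*6)) = (h + n)/(43 + (5 + 12)) = (h + n)/(43 + 17) = (h + n)/60 = (h + n)*(1/60) = h/60 + n/60)
1/M(-19, J(-9)) = 1/((-12 + 2*(-9) + 2*(-9)²)/60 + (1/60)*(-19)) = 1/((-12 - 18 + 2*81)/60 - 19/60) = 1/((-12 - 18 + 162)/60 - 19/60) = 1/((1/60)*132 - 19/60) = 1/(11/5 - 19/60) = 1/(113/60) = 60/113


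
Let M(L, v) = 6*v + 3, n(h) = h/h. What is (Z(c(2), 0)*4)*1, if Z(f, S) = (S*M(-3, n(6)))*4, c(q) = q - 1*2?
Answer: 0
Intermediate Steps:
c(q) = -2 + q (c(q) = q - 2 = -2 + q)
n(h) = 1
M(L, v) = 3 + 6*v
Z(f, S) = 36*S (Z(f, S) = (S*(3 + 6*1))*4 = (S*(3 + 6))*4 = (S*9)*4 = (9*S)*4 = 36*S)
(Z(c(2), 0)*4)*1 = ((36*0)*4)*1 = (0*4)*1 = 0*1 = 0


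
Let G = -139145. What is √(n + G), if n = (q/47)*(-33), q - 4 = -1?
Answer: I*√307375958/47 ≈ 373.02*I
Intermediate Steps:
q = 3 (q = 4 - 1 = 3)
n = -99/47 (n = (3/47)*(-33) = -99/47 ≈ -2.1064)
√(n + G) = √(-99/47 - 139145) = √(-6539914/47) = I*√307375958/47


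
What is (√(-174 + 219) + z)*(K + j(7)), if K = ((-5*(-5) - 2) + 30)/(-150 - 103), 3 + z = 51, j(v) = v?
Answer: 82464/253 + 5154*√5/253 ≈ 371.50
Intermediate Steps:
z = 48 (z = -3 + 51 = 48)
K = -53/253 (K = ((25 - 2) + 30)/(-253) = (23 + 30)*(-1/253) = 53*(-1/253) = -53/253 ≈ -0.20949)
(√(-174 + 219) + z)*(K + j(7)) = (√(-174 + 219) + 48)*(-53/253 + 7) = (√45 + 48)*(1718/253) = (3*√5 + 48)*(1718/253) = (48 + 3*√5)*(1718/253) = 82464/253 + 5154*√5/253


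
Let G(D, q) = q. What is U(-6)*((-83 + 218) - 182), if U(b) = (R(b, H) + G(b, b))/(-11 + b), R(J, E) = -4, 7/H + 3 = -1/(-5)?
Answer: -470/17 ≈ -27.647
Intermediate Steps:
H = -5/2 (H = 7/(-3 - 1/(-5)) = 7/(-3 - 1*(-⅕)) = 7/(-3 + ⅕) = 7/(-14/5) = 7*(-5/14) = -5/2 ≈ -2.5000)
U(b) = (-4 + b)/(-11 + b)
U(-6)*((-83 + 218) - 182) = ((-4 - 6)/(-11 - 6))*((-83 + 218) - 182) = (-10/(-17))*(135 - 182) = -1/17*(-10)*(-47) = (10/17)*(-47) = -470/17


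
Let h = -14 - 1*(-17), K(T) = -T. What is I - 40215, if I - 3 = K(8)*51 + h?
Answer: -40617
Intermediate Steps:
h = 3 (h = -14 + 17 = 3)
I = -402 (I = 3 + (-1*8*51 + 3) = 3 + (-8*51 + 3) = 3 + (-408 + 3) = 3 - 405 = -402)
I - 40215 = -402 - 40215 = -40617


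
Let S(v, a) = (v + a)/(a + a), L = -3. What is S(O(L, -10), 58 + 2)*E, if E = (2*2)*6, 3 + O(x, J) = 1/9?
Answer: 514/45 ≈ 11.422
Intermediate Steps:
O(x, J) = -26/9 (O(x, J) = -3 + 1/9 = -3 + ⅑ = -26/9)
S(v, a) = (a + v)/(2*a) (S(v, a) = (a + v)/((2*a)) = (a + v)*(1/(2*a)) = (a + v)/(2*a))
E = 24 (E = 4*6 = 24)
S(O(L, -10), 58 + 2)*E = (((58 + 2) - 26/9)/(2*(58 + 2)))*24 = ((½)*(60 - 26/9)/60)*24 = ((½)*(1/60)*(514/9))*24 = (257/540)*24 = 514/45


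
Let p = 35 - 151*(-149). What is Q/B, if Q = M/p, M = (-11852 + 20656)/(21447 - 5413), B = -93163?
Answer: -2201/8415184515857 ≈ -2.6155e-10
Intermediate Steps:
p = 22534 (p = 35 + 22499 = 22534)
M = 4402/8017 (M = 8804/16034 = 8804*(1/16034) = 4402/8017 ≈ 0.54908)
Q = 2201/90327539 (Q = (4402/8017)/22534 = (4402/8017)*(1/22534) = 2201/90327539 ≈ 2.4367e-5)
Q/B = (2201/90327539)/(-93163) = (2201/90327539)*(-1/93163) = -2201/8415184515857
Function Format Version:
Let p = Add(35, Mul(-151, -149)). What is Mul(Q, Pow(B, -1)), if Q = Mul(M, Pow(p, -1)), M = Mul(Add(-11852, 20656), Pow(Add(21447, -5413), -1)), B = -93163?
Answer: Rational(-2201, 8415184515857) ≈ -2.6155e-10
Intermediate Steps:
p = 22534 (p = Add(35, 22499) = 22534)
M = Rational(4402, 8017) (M = Mul(8804, Pow(16034, -1)) = Mul(8804, Rational(1, 16034)) = Rational(4402, 8017) ≈ 0.54908)
Q = Rational(2201, 90327539) (Q = Mul(Rational(4402, 8017), Pow(22534, -1)) = Mul(Rational(4402, 8017), Rational(1, 22534)) = Rational(2201, 90327539) ≈ 2.4367e-5)
Mul(Q, Pow(B, -1)) = Mul(Rational(2201, 90327539), Pow(-93163, -1)) = Mul(Rational(2201, 90327539), Rational(-1, 93163)) = Rational(-2201, 8415184515857)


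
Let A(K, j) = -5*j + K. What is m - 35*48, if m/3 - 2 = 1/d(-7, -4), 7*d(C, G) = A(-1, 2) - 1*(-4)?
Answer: -1677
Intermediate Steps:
A(K, j) = K - 5*j
d(C, G) = -1 (d(C, G) = ((-1 - 5*2) - 1*(-4))/7 = ((-1 - 10) + 4)/7 = (-11 + 4)/7 = (⅐)*(-7) = -1)
m = 3 (m = 6 + 3/(-1) = 6 + 3*(-1) = 6 - 3 = 3)
m - 35*48 = 3 - 35*48 = 3 - 1680 = -1677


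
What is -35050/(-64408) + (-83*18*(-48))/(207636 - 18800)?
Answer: 1404691037/1520318636 ≈ 0.92395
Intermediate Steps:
-35050/(-64408) + (-83*18*(-48))/(207636 - 18800) = -35050*(-1/64408) - 1494*(-48)/188836 = 17525/32204 + 71712*(1/188836) = 17525/32204 + 17928/47209 = 1404691037/1520318636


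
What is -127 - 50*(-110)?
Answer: 5373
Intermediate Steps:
-127 - 50*(-110) = -127 + 5500 = 5373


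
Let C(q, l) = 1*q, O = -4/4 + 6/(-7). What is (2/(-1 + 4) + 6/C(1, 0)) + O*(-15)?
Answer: 725/21 ≈ 34.524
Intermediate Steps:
O = -13/7 (O = -4*¼ + 6*(-⅐) = -1 - 6/7 = -13/7 ≈ -1.8571)
C(q, l) = q
(2/(-1 + 4) + 6/C(1, 0)) + O*(-15) = (2/(-1 + 4) + 6/1) - 13/7*(-15) = (2/3 + 6*1) + 195/7 = (2*(⅓) + 6) + 195/7 = (⅔ + 6) + 195/7 = 20/3 + 195/7 = 725/21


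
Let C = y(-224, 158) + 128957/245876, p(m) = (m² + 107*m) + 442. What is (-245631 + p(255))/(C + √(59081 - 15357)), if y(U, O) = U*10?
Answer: 20697907002308924132/300553677604849865 + 18484602145271008*√10931/300553677604849865 ≈ 75.296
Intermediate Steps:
p(m) = 442 + m² + 107*m
y(U, O) = 10*U
C = -550633283/245876 (C = 10*(-224) + 128957/245876 = -2240 + 128957*(1/245876) = -2240 + 128957/245876 = -550633283/245876 ≈ -2239.5)
(-245631 + p(255))/(C + √(59081 - 15357)) = (-245631 + (442 + 255² + 107*255))/(-550633283/245876 + √(59081 - 15357)) = (-245631 + (442 + 65025 + 27285))/(-550633283/245876 + √43724) = (-245631 + 92752)/(-550633283/245876 + 2*√10931) = -152879/(-550633283/245876 + 2*√10931)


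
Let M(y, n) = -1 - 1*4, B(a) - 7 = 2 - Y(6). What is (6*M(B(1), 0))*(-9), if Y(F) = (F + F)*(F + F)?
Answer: 270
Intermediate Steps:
Y(F) = 4*F² (Y(F) = (2*F)*(2*F) = 4*F²)
B(a) = -135 (B(a) = 7 + (2 - 4*6²) = 7 + (2 - 4*36) = 7 + (2 - 1*144) = 7 + (2 - 144) = 7 - 142 = -135)
M(y, n) = -5 (M(y, n) = -1 - 4 = -5)
(6*M(B(1), 0))*(-9) = (6*(-5))*(-9) = -30*(-9) = 270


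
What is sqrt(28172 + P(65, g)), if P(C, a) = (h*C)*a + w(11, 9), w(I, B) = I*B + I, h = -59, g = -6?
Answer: 2*sqrt(12823) ≈ 226.48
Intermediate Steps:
w(I, B) = I + B*I (w(I, B) = B*I + I = I + B*I)
P(C, a) = 110 - 59*C*a (P(C, a) = (-59*C)*a + 11*(1 + 9) = -59*C*a + 11*10 = -59*C*a + 110 = 110 - 59*C*a)
sqrt(28172 + P(65, g)) = sqrt(28172 + (110 - 59*65*(-6))) = sqrt(28172 + (110 + 23010)) = sqrt(28172 + 23120) = sqrt(51292) = 2*sqrt(12823)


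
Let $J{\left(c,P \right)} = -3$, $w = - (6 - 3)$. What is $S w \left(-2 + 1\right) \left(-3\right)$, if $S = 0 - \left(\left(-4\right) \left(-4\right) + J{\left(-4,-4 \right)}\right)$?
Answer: $117$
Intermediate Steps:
$w = -3$ ($w = \left(-1\right) 3 = -3$)
$S = -13$ ($S = 0 - \left(\left(-4\right) \left(-4\right) - 3\right) = 0 - \left(16 - 3\right) = 0 - 13 = -13$)
$S w \left(-2 + 1\right) \left(-3\right) = \left(-13\right) \left(-3\right) \left(-2 + 1\right) \left(-3\right) = 39 \left(\left(-1\right) \left(-3\right)\right) = 39 \cdot 3 = 117$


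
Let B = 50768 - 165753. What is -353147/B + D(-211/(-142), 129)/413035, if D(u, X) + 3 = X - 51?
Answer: 29174139004/9498565895 ≈ 3.0714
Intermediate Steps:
B = -114985
D(u, X) = -54 + X (D(u, X) = -3 + (X - 51) = -3 + (-51 + X) = -54 + X)
-353147/B + D(-211/(-142), 129)/413035 = -353147/(-114985) + (-54 + 129)/413035 = -353147*(-1/114985) + 75*(1/413035) = 353147/114985 + 15/82607 = 29174139004/9498565895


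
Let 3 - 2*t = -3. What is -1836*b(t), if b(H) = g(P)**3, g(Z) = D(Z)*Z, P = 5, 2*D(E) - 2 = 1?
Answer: -1549125/2 ≈ -7.7456e+5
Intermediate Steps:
t = 3 (t = 3/2 - 1/2*(-3) = 3/2 + 3/2 = 3)
D(E) = 3/2 (D(E) = 1 + (1/2)*1 = 1 + 1/2 = 3/2)
g(Z) = 3*Z/2
b(H) = 3375/8 (b(H) = ((3/2)*5)**3 = (15/2)**3 = 3375/8)
-1836*b(t) = -1836*3375/8 = -1549125/2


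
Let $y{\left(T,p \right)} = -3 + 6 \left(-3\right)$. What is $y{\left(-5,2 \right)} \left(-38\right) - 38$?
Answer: $760$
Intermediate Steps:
$y{\left(T,p \right)} = -21$ ($y{\left(T,p \right)} = -3 - 18 = -21$)
$y{\left(-5,2 \right)} \left(-38\right) - 38 = \left(-21\right) \left(-38\right) - 38 = 798 - 38 = 760$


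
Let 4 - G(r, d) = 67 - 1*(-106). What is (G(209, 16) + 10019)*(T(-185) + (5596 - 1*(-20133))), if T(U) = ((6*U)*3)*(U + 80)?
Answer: 3697483150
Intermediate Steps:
G(r, d) = -169 (G(r, d) = 4 - (67 - 1*(-106)) = 4 - (67 + 106) = 4 - 1*173 = 4 - 173 = -169)
T(U) = 18*U*(80 + U) (T(U) = (18*U)*(80 + U) = 18*U*(80 + U))
(G(209, 16) + 10019)*(T(-185) + (5596 - 1*(-20133))) = (-169 + 10019)*(18*(-185)*(80 - 185) + (5596 - 1*(-20133))) = 9850*(18*(-185)*(-105) + (5596 + 20133)) = 9850*(349650 + 25729) = 9850*375379 = 3697483150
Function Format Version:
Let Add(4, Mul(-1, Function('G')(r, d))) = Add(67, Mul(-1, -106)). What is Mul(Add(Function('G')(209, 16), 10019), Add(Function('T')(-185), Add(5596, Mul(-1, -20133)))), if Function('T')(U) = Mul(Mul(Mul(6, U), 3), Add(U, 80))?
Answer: 3697483150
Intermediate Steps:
Function('G')(r, d) = -169 (Function('G')(r, d) = Add(4, Mul(-1, Add(67, Mul(-1, -106)))) = Add(4, Mul(-1, Add(67, 106))) = Add(4, Mul(-1, 173)) = Add(4, -173) = -169)
Function('T')(U) = Mul(18, U, Add(80, U)) (Function('T')(U) = Mul(Mul(18, U), Add(80, U)) = Mul(18, U, Add(80, U)))
Mul(Add(Function('G')(209, 16), 10019), Add(Function('T')(-185), Add(5596, Mul(-1, -20133)))) = Mul(Add(-169, 10019), Add(Mul(18, -185, Add(80, -185)), Add(5596, Mul(-1, -20133)))) = Mul(9850, Add(Mul(18, -185, -105), Add(5596, 20133))) = Mul(9850, Add(349650, 25729)) = Mul(9850, 375379) = 3697483150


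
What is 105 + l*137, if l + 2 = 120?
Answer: 16271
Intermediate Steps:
l = 118 (l = -2 + 120 = 118)
105 + l*137 = 105 + 118*137 = 105 + 16166 = 16271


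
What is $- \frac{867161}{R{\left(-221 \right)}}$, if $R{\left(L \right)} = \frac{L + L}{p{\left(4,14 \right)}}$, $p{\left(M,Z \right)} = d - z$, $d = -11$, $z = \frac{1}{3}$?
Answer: $- \frac{867161}{39} \approx -22235.0$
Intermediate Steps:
$z = \frac{1}{3} \approx 0.33333$
$p{\left(M,Z \right)} = - \frac{34}{3}$ ($p{\left(M,Z \right)} = -11 - \frac{1}{3} = - \frac{34}{3}$)
$R{\left(L \right)} = - \frac{3 L}{17}$ ($R{\left(L \right)} = \frac{L + L}{- \frac{34}{3}} = 2 L \left(- \frac{3}{34}\right) = - \frac{3 L}{17}$)
$- \frac{867161}{R{\left(-221 \right)}} = - \frac{867161}{\left(- \frac{3}{17}\right) \left(-221\right)} = - \frac{867161}{39}$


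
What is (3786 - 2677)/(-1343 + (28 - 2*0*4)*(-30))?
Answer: -1109/2183 ≈ -0.50802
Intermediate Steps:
(3786 - 2677)/(-1343 + (28 - 2*0*4)*(-30)) = 1109/(-1343 + (28 + 0*4)*(-30)) = 1109/(-1343 + (28 + 0)*(-30)) = 1109/(-1343 + 28*(-30)) = 1109/(-1343 - 840) = 1109/(-2183) = 1109*(-1/2183) = -1109/2183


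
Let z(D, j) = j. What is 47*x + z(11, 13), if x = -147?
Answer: -6896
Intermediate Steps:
47*x + z(11, 13) = 47*(-147) + 13 = -6909 + 13 = -6896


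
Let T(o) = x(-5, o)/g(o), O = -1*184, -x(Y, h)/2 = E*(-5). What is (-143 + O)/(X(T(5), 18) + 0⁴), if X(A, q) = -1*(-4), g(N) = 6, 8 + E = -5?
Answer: -327/4 ≈ -81.750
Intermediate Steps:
E = -13 (E = -8 - 5 = -13)
x(Y, h) = -130 (x(Y, h) = -(-26)*(-5) = -2*65 = -130)
O = -184
T(o) = -65/3 (T(o) = -130/6 = -130*⅙ = -65/3)
X(A, q) = 4
(-143 + O)/(X(T(5), 18) + 0⁴) = (-143 - 184)/(4 + 0⁴) = -327/(4 + 0) = -327/4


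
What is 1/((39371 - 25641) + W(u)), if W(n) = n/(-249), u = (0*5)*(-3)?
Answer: 1/13730 ≈ 7.2833e-5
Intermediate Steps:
u = 0 (u = 0*(-3) = 0)
W(n) = -n/249 (W(n) = n*(-1/249) = -n/249)
1/((39371 - 25641) + W(u)) = 1/((39371 - 25641) - 1/249*0) = 1/(13730 + 0) = 1/13730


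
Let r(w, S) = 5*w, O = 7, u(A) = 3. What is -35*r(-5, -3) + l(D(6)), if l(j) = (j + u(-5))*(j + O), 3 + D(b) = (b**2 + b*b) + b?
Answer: 7271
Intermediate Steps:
D(b) = -3 + b + 2*b**2 (D(b) = -3 + ((b**2 + b*b) + b) = -3 + ((b**2 + b**2) + b) = -3 + (2*b**2 + b) = -3 + (b + 2*b**2) = -3 + b + 2*b**2)
l(j) = (3 + j)*(7 + j) (l(j) = (j + 3)*(j + 7) = (3 + j)*(7 + j))
-35*r(-5, -3) + l(D(6)) = -175*(-5) + (21 + (-3 + 6 + 2*6**2)**2 + 10*(-3 + 6 + 2*6**2)) = -35*(-25) + (21 + (-3 + 6 + 2*36)**2 + 10*(-3 + 6 + 2*36)) = 875 + (21 + (-3 + 6 + 72)**2 + 10*(-3 + 6 + 72)) = 875 + (21 + 75**2 + 10*75) = 875 + (21 + 5625 + 750) = 875 + 6396 = 7271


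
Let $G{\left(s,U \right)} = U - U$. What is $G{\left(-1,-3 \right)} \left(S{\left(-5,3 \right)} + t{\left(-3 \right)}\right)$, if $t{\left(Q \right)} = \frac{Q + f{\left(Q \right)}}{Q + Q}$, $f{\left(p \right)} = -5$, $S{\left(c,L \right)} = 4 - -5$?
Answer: $0$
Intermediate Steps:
$S{\left(c,L \right)} = 9$ ($S{\left(c,L \right)} = 4 + 5 = 9$)
$G{\left(s,U \right)} = 0$
$t{\left(Q \right)} = \frac{-5 + Q}{2 Q}$ ($t{\left(Q \right)} = \frac{Q - 5}{Q + Q} = \frac{-5 + Q}{2 Q}$)
$G{\left(-1,-3 \right)} \left(S{\left(-5,3 \right)} + t{\left(-3 \right)}\right) = 0 \left(9 + \frac{-5 - 3}{2 \left(-3\right)}\right) = 0 \left(9 + \frac{1}{2} \left(- \frac{1}{3}\right) \left(-8\right)\right) = 0 \left(9 + \frac{4}{3}\right) = 0 \cdot \frac{31}{3} = 0$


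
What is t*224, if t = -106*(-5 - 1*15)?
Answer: 474880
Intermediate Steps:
t = 2120 (t = -106*(-5 - 15) = -106*(-20) = 2120)
t*224 = 2120*224 = 474880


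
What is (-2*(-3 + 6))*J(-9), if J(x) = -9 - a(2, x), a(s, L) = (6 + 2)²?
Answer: 438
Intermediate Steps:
a(s, L) = 64 (a(s, L) = 8² = 64)
J(x) = -73 (J(x) = -9 - 1*64 = -9 - 64 = -73)
(-2*(-3 + 6))*J(-9) = -2*(-3 + 6)*(-73) = -2*3*(-73) = -6*(-73) = 438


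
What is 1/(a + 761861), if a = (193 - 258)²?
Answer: 1/766086 ≈ 1.3053e-6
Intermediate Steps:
a = 4225 (a = (-65)² = 4225)
1/(a + 761861) = 1/(4225 + 761861) = 1/766086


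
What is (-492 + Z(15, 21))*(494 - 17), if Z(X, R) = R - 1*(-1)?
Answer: -224190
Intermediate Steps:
Z(X, R) = 1 + R (Z(X, R) = R + 1 = 1 + R)
(-492 + Z(15, 21))*(494 - 17) = (-492 + (1 + 21))*(494 - 17) = (-492 + 22)*477 = -470*477 = -224190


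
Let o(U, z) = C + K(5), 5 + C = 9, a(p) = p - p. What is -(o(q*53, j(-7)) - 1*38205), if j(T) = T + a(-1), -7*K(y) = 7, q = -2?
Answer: 38202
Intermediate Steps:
a(p) = 0
K(y) = -1 (K(y) = -⅐*7 = -1)
C = 4 (C = -5 + 9 = 4)
j(T) = T (j(T) = T + 0 = T)
o(U, z) = 3 (o(U, z) = 4 - 1 = 3)
-(o(q*53, j(-7)) - 1*38205) = -(3 - 1*38205) = -(3 - 38205) = -1*(-38202) = 38202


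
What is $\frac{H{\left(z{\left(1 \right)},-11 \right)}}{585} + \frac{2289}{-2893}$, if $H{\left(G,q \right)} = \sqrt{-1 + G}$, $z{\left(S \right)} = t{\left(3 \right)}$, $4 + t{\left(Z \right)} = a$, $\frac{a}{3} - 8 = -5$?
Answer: $- \frac{1333279}{1692405} \approx -0.7878$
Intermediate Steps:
$a = 9$ ($a = 24 + 3 \left(-5\right) = 24 - 15 = 9$)
$t{\left(Z \right)} = 5$ ($t{\left(Z \right)} = -4 + 9 = 5$)
$z{\left(S \right)} = 5$
$\frac{H{\left(z{\left(1 \right)},-11 \right)}}{585} + \frac{2289}{-2893} = \frac{\sqrt{-1 + 5}}{585} + \frac{2289}{-2893} = \sqrt{4} \cdot \frac{1}{585} + 2289 \left(- \frac{1}{2893}\right) = 2 \cdot \frac{1}{585} - \frac{2289}{2893} = \frac{2}{585} - \frac{2289}{2893} = - \frac{1333279}{1692405}$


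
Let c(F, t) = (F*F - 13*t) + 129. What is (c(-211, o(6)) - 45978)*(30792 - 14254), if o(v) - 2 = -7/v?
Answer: -66424877/3 ≈ -2.2142e+7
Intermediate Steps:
o(v) = 2 - 7/v
c(F, t) = 129 + F² - 13*t (c(F, t) = (F² - 13*t) + 129 = 129 + F² - 13*t)
(c(-211, o(6)) - 45978)*(30792 - 14254) = ((129 + (-211)² - 13*(2 - 7/6)) - 45978)*(30792 - 14254) = ((129 + 44521 - 13*(2 - 7*⅙)) - 45978)*16538 = ((129 + 44521 - 13*(2 - 7/6)) - 45978)*16538 = ((129 + 44521 - 13*⅚) - 45978)*16538 = ((129 + 44521 - 65/6) - 45978)*16538 = (267835/6 - 45978)*16538 = -8033/6*16538 = -66424877/3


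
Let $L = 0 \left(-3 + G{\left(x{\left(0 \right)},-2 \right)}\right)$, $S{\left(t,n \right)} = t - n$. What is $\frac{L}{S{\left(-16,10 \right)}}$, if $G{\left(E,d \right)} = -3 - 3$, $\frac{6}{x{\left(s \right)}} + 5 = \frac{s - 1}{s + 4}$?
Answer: $0$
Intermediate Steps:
$x{\left(s \right)} = \frac{6}{-5 + \frac{-1 + s}{4 + s}}$ ($x{\left(s \right)} = \frac{6}{-5 + \frac{s - 1}{s + 4}} = \frac{6}{-5 + \frac{-1 + s}{4 + s}}$)
$G{\left(E,d \right)} = -6$ ($G{\left(E,d \right)} = -3 - 3 = -6$)
$L = 0$ ($L = 0 \left(-3 - 6\right) = 0 \left(-9\right) = 0$)
$\frac{L}{S{\left(-16,10 \right)}} = \frac{0}{-16 - 10} = \frac{0}{-26} = 0 \left(- \frac{1}{26}\right) = 0$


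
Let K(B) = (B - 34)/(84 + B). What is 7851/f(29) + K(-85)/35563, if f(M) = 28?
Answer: 279208445/995764 ≈ 280.40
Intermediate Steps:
K(B) = (-34 + B)/(84 + B)
7851/f(29) + K(-85)/35563 = 7851/28 + ((-34 - 85)/(84 - 85))/35563 = 7851*(1/28) + (-119/(-1))*(1/35563) = 7851/28 - 1*(-119)*(1/35563) = 7851/28 + 119*(1/35563) = 7851/28 + 119/35563 = 279208445/995764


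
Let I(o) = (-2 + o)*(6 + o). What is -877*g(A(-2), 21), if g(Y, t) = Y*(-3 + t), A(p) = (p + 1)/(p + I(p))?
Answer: -877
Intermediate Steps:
A(p) = (1 + p)/(-12 + p² + 5*p) (A(p) = (p + 1)/(p + (-12 + p² + 4*p)) = (1 + p)/(-12 + p² + 5*p))
-877*g(A(-2), 21) = -877*(1 - 2)/(-12 + (-2)² + 5*(-2))*(-3 + 21) = -877*-1/(-12 + 4 - 10)*18 = -877*-1/(-18)*18 = -877*(-1/18*(-1))*18 = -877*18/18 = -877*1 = -877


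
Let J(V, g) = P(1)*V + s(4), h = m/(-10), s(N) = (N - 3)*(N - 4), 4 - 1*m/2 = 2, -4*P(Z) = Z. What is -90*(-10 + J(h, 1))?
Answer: 891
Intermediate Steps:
P(Z) = -Z/4
m = 4 (m = 8 - 2*2 = 8 - 4 = 4)
s(N) = (-4 + N)*(-3 + N) (s(N) = (-3 + N)*(-4 + N) = (-4 + N)*(-3 + N))
h = -⅖ (h = 4/(-10) = 4*(-⅒) = -⅖ ≈ -0.40000)
J(V, g) = -V/4 (J(V, g) = (-¼*1)*V + (12 + 4² - 7*4) = -V/4 + (12 + 16 - 28) = -V/4 + 0 = -V/4)
-90*(-10 + J(h, 1)) = -90*(-10 - ¼*(-⅖)) = -90*(-10 + ⅒) = -90*(-99/10) = 891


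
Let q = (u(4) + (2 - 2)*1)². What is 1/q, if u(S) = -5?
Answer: 1/25 ≈ 0.040000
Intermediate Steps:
q = 25 (q = (-5 + (2 - 2)*1)² = (-5 + 0*1)² = (-5 + 0)² = (-5)² = 25)
1/q = 1/25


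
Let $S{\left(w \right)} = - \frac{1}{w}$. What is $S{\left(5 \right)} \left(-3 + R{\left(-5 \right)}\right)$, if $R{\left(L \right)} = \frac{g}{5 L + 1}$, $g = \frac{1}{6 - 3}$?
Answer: $\frac{217}{360} \approx 0.60278$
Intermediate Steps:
$g = \frac{1}{3} \approx 0.33333$
$R{\left(L \right)} = \frac{1}{3 \left(1 + 5 L\right)}$ ($R{\left(L \right)} = \frac{1}{3 \left(5 L + 1\right)} = \frac{1}{3 \left(1 + 5 L\right)}$)
$S{\left(5 \right)} \left(-3 + R{\left(-5 \right)}\right) = - \frac{1}{5} \left(-3 + \frac{1}{3 \left(1 + 5 \left(-5\right)\right)}\right) = \left(-1\right) \frac{1}{5} \left(-3 + \frac{1}{3 \left(1 - 25\right)}\right) = - \frac{-3 + \frac{1}{3 \left(-24\right)}}{5} = - \frac{-3 + \frac{1}{3} \left(- \frac{1}{24}\right)}{5} = - \frac{-3 - \frac{1}{72}}{5} = \left(- \frac{1}{5}\right) \left(- \frac{217}{72}\right) = \frac{217}{360}$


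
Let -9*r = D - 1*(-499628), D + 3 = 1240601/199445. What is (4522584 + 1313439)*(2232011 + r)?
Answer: 2533366977115671063/199445 ≈ 1.2702e+13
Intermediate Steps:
D = 642266/199445 (D = -3 + 1240601/199445 = 642266/199445 ≈ 3.2203)
r = -11072105414/199445 (r = -(642266/199445 - 1*(-499628))/9 = -(642266/199445 + 499628)/9 = -1/9*99648948726/199445 = -11072105414/199445 ≈ -55515.)
(4522584 + 1313439)*(2232011 + r) = (4522584 + 1313439)*(2232011 - 11072105414/199445) = 5836023*(434091328481/199445) = 2533366977115671063/199445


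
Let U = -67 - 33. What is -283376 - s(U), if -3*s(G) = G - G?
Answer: -283376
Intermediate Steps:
U = -100
s(G) = 0 (s(G) = -(G - G)/3 = -1/3*0 = 0)
-283376 - s(U) = -283376 - 1*0 = -283376 + 0 = -283376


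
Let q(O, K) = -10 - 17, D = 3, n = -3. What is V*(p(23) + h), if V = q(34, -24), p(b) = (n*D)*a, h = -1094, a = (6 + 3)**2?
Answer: 49221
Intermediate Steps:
a = 81 (a = 9**2 = 81)
q(O, K) = -27
p(b) = -729 (p(b) = -3*3*81 = -9*81 = -729)
V = -27
V*(p(23) + h) = -27*(-729 - 1094) = -27*(-1823) = 49221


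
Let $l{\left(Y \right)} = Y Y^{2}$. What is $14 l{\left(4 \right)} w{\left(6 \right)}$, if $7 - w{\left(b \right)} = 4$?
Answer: $2688$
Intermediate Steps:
$w{\left(b \right)} = 3$ ($w{\left(b \right)} = 7 - 4 = 3$)
$l{\left(Y \right)} = Y^{3}$
$14 l{\left(4 \right)} w{\left(6 \right)} = 14 \cdot 4^{3} \cdot 3 = 14 \cdot 64 \cdot 3 = 896 \cdot 3 = 2688$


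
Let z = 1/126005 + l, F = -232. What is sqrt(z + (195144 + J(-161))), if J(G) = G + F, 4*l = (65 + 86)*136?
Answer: sqrt(3173626120223130)/126005 ≈ 447.08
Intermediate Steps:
l = 5134 (l = ((65 + 86)*136)/4 = (151*136)/4 = (1/4)*20536 = 5134)
J(G) = -232 + G (J(G) = G - 232 = -232 + G)
z = 646909671/126005 (z = 1/126005 + 5134 = 646909671/126005 ≈ 5134.0)
sqrt(z + (195144 + J(-161))) = sqrt(646909671/126005 + (195144 + (-232 - 161))) = sqrt(646909671/126005 + (195144 - 393)) = sqrt(646909671/126005 + 194751) = sqrt(25186509426/126005) = sqrt(3173626120223130)/126005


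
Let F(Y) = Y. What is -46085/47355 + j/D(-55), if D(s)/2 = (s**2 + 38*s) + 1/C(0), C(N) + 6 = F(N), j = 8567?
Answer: 191716018/53122839 ≈ 3.6089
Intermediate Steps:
C(N) = -6 + N
D(s) = -1/3 + 2*s**2 + 76*s (D(s) = 2*((s**2 + 38*s) + 1/(-6 + 0)) = 2*((s**2 + 38*s) + 1/(-6)) = 2*((s**2 + 38*s) - 1/6) = 2*(-1/6 + s**2 + 38*s) = -1/3 + 2*s**2 + 76*s)
-46085/47355 + j/D(-55) = -46085/47355 + 8567/(-1/3 + 2*(-55)**2 + 76*(-55)) = -46085*1/47355 + 8567/(-1/3 + 2*3025 - 4180) = -9217/9471 + 8567/(-1/3 + 6050 - 4180) = -9217/9471 + 8567/(5609/3) = -9217/9471 + 8567*(3/5609) = -9217/9471 + 25701/5609 = 191716018/53122839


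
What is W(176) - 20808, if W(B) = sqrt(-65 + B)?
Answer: -20808 + sqrt(111) ≈ -20797.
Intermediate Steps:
W(176) - 20808 = sqrt(-65 + 176) - 20808 = sqrt(111) - 20808 = -20808 + sqrt(111)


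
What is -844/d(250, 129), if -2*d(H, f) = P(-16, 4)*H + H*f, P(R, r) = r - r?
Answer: 844/16125 ≈ 0.052341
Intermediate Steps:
P(R, r) = 0
d(H, f) = -H*f/2 (d(H, f) = -(0*H + H*f)/2 = -(0 + H*f)/2 = -H*f/2)
-844/d(250, 129) = -844/((-1/2*250*129)) = -844/(-16125) = -844*(-1/16125) = 844/16125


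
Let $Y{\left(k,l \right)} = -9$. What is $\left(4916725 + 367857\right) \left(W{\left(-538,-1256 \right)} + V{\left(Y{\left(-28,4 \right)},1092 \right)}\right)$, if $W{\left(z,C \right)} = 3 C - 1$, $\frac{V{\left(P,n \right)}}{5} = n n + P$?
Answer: $31488213554492$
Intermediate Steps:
$V{\left(P,n \right)} = 5 P + 5 n^{2}$ ($V{\left(P,n \right)} = 5 \left(n n + P\right) = 5 \left(n^{2} + P\right) = 5 \left(P + n^{2}\right) = 5 P + 5 n^{2}$)
$W{\left(z,C \right)} = -1 + 3 C$
$\left(4916725 + 367857\right) \left(W{\left(-538,-1256 \right)} + V{\left(Y{\left(-28,4 \right)},1092 \right)}\right) = \left(4916725 + 367857\right) \left(\left(-1 + 3 \left(-1256\right)\right) + \left(5 \left(-9\right) + 5 \cdot 1092^{2}\right)\right) = 5284582 \left(\left(-1 - 3768\right) + \left(-45 + 5 \cdot 1192464\right)\right) = 5284582 \left(-3769 + \left(-45 + 5962320\right)\right) = 5284582 \left(-3769 + 5962275\right) = 5284582 \cdot 5958506 = 31488213554492$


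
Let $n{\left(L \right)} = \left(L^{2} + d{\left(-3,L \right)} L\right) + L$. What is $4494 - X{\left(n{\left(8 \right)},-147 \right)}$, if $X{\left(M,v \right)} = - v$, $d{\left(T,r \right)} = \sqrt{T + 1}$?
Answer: $4347$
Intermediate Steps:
$d{\left(T,r \right)} = \sqrt{1 + T}$
$n{\left(L \right)} = L + L^{2} + i L \sqrt{2}$ ($n{\left(L \right)} = \left(L^{2} + \sqrt{1 - 3} L\right) + L = \left(L^{2} + \sqrt{-2} L\right) + L = \left(L^{2} + i \sqrt{2} L\right) + L = \left(L^{2} + i L \sqrt{2}\right) + L = L + L^{2} + i L \sqrt{2}$)
$4494 - X{\left(n{\left(8 \right)},-147 \right)} = 4494 - \left(-1\right) \left(-147\right) = 4494 - 147 = 4347$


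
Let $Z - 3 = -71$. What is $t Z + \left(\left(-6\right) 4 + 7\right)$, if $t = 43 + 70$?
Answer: $-7701$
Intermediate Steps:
$t = 113$
$Z = -68$ ($Z = 3 - 71 = -68$)
$t Z + \left(\left(-6\right) 4 + 7\right) = 113 \left(-68\right) + \left(\left(-6\right) 4 + 7\right) = -7684 + \left(-24 + 7\right) = -7684 - 17 = -7701$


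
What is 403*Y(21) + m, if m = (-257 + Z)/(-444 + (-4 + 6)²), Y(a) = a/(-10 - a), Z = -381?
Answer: -5431/20 ≈ -271.55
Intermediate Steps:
m = 29/20 (m = (-257 - 381)/(-444 + (-4 + 6)²) = -638/(-444 + 2²) = -638/(-444 + 4) = -638/(-440) = -638*(-1/440) = 29/20 ≈ 1.4500)
403*Y(21) + m = 403*(-1*21/(10 + 21)) + 29/20 = 403*(-1*21/31) + 29/20 = 403*(-1*21*1/31) + 29/20 = 403*(-21/31) + 29/20 = -273 + 29/20 = -5431/20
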